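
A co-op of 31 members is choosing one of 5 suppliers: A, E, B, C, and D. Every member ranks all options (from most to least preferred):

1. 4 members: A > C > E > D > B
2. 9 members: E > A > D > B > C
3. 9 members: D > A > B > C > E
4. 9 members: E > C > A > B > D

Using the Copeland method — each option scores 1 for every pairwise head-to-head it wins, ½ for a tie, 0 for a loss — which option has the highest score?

A: beats B, C, and D; loses to E → score 3.
E: beats A, B, C, and D → score 4.
B: beats C; loses to A, E, and D → score 1.
C: loses to A, E, B, and D → score 0.
D: beats B and C; loses to A and E → score 2.
E has the best pairwise record.

E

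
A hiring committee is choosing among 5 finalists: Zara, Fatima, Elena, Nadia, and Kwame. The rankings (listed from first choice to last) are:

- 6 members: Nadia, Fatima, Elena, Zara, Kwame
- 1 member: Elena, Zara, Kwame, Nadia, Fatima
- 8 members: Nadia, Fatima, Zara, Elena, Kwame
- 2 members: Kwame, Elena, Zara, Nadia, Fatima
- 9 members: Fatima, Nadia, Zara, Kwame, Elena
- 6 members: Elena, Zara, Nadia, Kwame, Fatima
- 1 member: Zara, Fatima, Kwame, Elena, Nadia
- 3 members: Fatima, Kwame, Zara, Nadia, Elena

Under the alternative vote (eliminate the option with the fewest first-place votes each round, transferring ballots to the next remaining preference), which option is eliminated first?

Zara

Round 1: Zara 1, Fatima 12, Elena 7, Nadia 14, Kwame 2. Eliminate Zara.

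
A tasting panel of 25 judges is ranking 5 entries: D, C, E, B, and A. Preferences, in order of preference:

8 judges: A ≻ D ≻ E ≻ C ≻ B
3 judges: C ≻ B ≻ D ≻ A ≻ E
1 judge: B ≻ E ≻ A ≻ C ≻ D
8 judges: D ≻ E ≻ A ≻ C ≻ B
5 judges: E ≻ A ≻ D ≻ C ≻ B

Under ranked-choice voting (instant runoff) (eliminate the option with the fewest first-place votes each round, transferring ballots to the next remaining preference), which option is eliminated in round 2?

Round 1: D 8, C 3, E 5, B 1, A 8. Eliminate B.
Round 2: D 8, C 3, E 6, A 8. Eliminate C.

C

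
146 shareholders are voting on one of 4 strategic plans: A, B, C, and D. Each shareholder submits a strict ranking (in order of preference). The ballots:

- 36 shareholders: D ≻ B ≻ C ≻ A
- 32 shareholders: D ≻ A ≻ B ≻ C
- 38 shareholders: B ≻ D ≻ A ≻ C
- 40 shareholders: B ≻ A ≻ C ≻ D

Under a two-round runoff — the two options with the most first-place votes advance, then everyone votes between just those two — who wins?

Round 1 first-place votes: A 0, B 78, C 0, D 68.
B and D advance.
Runoff: B is preferred to D by 78 voters; D by 68.
B wins the runoff.

B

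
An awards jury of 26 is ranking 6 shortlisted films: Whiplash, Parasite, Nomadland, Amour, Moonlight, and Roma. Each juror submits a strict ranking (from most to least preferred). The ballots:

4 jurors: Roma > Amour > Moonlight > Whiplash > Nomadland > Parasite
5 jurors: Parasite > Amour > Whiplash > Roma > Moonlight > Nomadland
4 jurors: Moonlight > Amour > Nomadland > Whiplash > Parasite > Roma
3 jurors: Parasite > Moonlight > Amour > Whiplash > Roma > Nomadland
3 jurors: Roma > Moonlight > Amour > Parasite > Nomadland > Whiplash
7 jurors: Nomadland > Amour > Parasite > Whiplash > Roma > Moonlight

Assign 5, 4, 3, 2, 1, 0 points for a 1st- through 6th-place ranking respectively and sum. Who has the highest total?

Amour

Whiplash: 4·2 + 5·3 + 4·2 + 3·2 + 3·0 + 7·2 = 51
Parasite: 4·0 + 5·5 + 4·1 + 3·5 + 3·2 + 7·3 = 71
Nomadland: 4·1 + 5·0 + 4·3 + 3·0 + 3·1 + 7·5 = 54
Amour: 4·4 + 5·4 + 4·4 + 3·3 + 3·3 + 7·4 = 98
Moonlight: 4·3 + 5·1 + 4·5 + 3·4 + 3·4 + 7·0 = 61
Roma: 4·5 + 5·2 + 4·0 + 3·1 + 3·5 + 7·1 = 55
Amour has the highest Borda score (98).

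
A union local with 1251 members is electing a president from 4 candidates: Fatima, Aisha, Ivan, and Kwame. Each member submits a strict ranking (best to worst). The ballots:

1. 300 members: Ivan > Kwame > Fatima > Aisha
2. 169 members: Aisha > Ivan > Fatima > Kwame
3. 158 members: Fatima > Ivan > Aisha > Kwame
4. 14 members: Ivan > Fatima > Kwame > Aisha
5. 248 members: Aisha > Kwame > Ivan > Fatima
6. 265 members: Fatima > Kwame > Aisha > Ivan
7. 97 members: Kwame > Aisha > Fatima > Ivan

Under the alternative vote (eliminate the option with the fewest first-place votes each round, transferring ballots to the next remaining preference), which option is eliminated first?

Round 1: Fatima 423, Aisha 417, Ivan 314, Kwame 97. Eliminate Kwame.

Kwame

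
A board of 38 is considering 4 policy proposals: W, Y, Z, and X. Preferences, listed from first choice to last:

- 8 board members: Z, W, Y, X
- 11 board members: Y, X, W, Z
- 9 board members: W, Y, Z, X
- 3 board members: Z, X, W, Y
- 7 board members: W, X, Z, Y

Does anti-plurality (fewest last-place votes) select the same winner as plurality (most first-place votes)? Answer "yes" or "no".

Anti-plurality — last-place votes: W 0, Y 10, Z 11, X 17. Winner: W.
Plurality — first-place votes: W 16, Y 11, Z 11, X 0. Winner: W.
The two methods agree.

yes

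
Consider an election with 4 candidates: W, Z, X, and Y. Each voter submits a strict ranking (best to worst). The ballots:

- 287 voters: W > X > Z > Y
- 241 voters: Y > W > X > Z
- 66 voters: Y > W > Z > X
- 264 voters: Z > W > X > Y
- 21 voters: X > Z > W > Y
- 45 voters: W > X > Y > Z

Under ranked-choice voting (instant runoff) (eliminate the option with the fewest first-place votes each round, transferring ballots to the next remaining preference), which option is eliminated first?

Round 1: W 332, Z 264, X 21, Y 307. Eliminate X.

X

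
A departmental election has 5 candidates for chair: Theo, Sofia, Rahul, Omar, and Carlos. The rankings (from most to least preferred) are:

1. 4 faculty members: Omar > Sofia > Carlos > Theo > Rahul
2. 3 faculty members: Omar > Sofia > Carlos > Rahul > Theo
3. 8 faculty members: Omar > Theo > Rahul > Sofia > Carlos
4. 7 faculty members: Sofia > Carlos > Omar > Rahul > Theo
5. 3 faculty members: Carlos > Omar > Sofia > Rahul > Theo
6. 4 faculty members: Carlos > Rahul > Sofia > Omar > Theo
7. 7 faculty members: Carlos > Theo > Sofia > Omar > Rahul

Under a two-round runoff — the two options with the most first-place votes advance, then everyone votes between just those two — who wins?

Carlos

Round 1 first-place votes: Theo 0, Sofia 7, Rahul 0, Omar 15, Carlos 14.
Omar and Carlos advance.
Runoff: Omar is preferred to Carlos by 15 voters; Carlos by 21.
Carlos wins the runoff.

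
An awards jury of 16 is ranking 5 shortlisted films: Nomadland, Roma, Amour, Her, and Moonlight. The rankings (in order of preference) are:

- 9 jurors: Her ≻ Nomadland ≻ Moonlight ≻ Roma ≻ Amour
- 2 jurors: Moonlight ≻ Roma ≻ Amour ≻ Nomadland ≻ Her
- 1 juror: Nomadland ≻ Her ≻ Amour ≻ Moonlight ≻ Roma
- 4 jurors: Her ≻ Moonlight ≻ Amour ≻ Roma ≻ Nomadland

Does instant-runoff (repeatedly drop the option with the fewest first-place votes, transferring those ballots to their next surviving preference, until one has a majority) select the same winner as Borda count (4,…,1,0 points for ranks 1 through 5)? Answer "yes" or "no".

yes

Instant-runoff — R1 Nomadland 1, Roma 0, Amour 0, Her 13, Moonlight 2 (Her winner). Winner: Her.
Borda — scores: Nomadland 33, Roma 19, Amour 14, Her 55, Moonlight 39. Winner: Her.
The two methods agree.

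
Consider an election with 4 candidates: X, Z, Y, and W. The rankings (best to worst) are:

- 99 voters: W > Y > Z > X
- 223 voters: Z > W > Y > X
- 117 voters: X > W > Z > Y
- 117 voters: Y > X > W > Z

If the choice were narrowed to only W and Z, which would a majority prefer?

Voters preferring W to Z: 333; preferring Z to W: 223.
W wins the head-to-head.

W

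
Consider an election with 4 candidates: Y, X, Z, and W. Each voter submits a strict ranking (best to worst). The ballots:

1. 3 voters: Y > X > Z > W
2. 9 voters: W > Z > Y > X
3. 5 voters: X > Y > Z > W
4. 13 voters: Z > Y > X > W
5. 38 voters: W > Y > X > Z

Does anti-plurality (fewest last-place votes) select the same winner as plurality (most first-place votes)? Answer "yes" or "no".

no

Anti-plurality — last-place votes: Y 0, X 9, Z 38, W 21. Winner: Y.
Plurality — first-place votes: Y 3, X 5, Z 13, W 47. Winner: W.
The two methods disagree.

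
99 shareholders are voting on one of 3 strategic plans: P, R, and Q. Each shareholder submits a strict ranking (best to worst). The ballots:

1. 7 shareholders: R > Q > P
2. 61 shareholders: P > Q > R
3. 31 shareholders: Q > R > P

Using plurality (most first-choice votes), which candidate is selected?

First-place votes: P 61, R 7, Q 31.
P has the most first-place votes.

P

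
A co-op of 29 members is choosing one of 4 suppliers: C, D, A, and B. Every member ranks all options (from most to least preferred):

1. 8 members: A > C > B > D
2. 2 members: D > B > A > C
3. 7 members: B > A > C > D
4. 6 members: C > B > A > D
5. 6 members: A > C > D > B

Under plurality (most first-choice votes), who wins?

A

First-place votes: C 6, D 2, A 14, B 7.
A has the most first-place votes.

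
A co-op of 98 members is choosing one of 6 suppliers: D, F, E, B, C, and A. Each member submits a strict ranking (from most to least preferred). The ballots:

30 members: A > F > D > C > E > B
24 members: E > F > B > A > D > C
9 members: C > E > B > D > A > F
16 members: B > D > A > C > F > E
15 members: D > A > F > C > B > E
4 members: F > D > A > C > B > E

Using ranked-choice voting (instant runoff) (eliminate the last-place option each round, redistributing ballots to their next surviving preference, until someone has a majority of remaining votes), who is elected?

Round 1: D 15, F 4, E 24, B 16, C 9, A 30. Eliminate F.
Round 2: D 19, E 24, B 16, C 9, A 30. Eliminate C.
Round 3: D 19, E 33, B 16, A 30. Eliminate B.
Round 4: D 35, E 33, A 30. Eliminate A.
Round 5: D 65, E 33. D has a majority.

D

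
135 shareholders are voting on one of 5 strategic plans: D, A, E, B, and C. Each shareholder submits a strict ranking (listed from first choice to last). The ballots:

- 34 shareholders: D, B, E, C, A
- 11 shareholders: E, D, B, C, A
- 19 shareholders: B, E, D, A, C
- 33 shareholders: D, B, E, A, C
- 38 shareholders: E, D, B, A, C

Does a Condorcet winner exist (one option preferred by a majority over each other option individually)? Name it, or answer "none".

Checking pairwise contests:
E beats D 68–67.
D beats A 135–0.
B beats E 86–49.
D beats B 116–19.
D beats C 135–0.
Every option loses at least one head-to-head, so there is no Condorcet winner.

none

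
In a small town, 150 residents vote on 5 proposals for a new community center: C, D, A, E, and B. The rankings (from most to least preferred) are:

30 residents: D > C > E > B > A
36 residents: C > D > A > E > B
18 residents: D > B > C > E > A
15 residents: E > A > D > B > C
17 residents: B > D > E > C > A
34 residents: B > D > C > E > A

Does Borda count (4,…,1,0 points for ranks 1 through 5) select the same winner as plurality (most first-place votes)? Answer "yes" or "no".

Borda — scores: C 355, D 483, A 117, E 242, B 303. Winner: D.
Plurality — first-place votes: C 36, D 48, A 0, E 15, B 51. Winner: B.
The two methods disagree.

no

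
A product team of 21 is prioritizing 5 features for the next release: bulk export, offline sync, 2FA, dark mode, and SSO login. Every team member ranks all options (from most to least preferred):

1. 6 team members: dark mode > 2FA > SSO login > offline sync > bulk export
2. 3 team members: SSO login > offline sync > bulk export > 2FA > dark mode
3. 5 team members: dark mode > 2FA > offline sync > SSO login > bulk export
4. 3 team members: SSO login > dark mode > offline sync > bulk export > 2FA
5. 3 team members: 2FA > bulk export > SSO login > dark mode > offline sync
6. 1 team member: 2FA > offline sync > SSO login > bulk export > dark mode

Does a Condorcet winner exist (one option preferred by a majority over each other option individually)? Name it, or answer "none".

dark mode

dark mode vs bulk export: 14–7 for dark mode.
dark mode vs offline sync: 17–4 for dark mode.
dark mode vs 2FA: 14–7 for dark mode.
dark mode vs SSO login: 11–10 for dark mode.
dark mode beats every other option head-to-head.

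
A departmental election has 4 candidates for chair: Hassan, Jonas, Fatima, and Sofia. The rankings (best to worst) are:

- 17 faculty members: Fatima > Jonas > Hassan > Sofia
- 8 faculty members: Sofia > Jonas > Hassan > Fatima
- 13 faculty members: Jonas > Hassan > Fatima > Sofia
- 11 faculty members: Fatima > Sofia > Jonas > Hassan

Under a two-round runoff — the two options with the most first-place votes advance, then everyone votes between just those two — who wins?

Round 1 first-place votes: Hassan 0, Jonas 13, Fatima 28, Sofia 8.
Fatima and Jonas advance.
Runoff: Fatima is preferred to Jonas by 28 voters; Jonas by 21.
Fatima wins the runoff.

Fatima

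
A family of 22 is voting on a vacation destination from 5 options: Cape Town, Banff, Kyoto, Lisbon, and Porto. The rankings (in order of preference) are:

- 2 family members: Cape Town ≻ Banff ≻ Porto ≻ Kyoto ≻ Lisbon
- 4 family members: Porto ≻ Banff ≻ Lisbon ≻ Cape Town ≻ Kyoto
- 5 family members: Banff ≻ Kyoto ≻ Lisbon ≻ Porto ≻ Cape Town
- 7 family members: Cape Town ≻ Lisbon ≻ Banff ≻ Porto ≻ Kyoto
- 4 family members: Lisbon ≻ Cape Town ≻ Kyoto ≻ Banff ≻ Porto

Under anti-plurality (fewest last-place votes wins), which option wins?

Banff

Last-place votes: Cape Town 5, Banff 0, Kyoto 11, Lisbon 2, Porto 4.
Banff is ranked last by the fewest voters, so Banff wins.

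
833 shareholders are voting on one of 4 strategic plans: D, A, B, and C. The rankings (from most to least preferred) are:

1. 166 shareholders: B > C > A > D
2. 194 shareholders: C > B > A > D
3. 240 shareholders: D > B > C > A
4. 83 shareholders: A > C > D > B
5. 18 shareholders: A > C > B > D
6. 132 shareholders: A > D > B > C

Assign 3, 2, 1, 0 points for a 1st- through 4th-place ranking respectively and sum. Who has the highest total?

D: 166·0 + 194·0 + 240·3 + 83·1 + 18·0 + 132·2 = 1067
A: 166·1 + 194·1 + 240·0 + 83·3 + 18·3 + 132·3 = 1059
B: 166·3 + 194·2 + 240·2 + 83·0 + 18·1 + 132·1 = 1516
C: 166·2 + 194·3 + 240·1 + 83·2 + 18·2 + 132·0 = 1356
B has the highest Borda score (1516).

B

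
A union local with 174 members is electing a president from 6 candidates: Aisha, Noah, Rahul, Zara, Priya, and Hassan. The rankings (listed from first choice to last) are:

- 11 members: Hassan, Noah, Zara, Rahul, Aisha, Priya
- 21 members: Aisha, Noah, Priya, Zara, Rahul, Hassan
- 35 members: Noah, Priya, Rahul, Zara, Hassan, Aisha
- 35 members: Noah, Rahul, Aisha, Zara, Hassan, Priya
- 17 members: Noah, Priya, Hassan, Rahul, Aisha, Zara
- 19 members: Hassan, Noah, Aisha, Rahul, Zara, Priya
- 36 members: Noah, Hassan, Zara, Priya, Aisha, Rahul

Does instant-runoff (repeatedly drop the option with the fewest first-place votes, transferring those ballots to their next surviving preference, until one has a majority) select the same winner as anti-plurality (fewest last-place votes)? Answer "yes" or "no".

Instant-runoff — R1 Aisha 21, Noah 123, Rahul 0, Zara 0, Priya 0, Hassan 30 (Noah winner). Winner: Noah.
Anti-plurality — last-place votes: Aisha 35, Noah 0, Rahul 36, Zara 17, Priya 65, Hassan 21. Winner: Noah.
The two methods agree.

yes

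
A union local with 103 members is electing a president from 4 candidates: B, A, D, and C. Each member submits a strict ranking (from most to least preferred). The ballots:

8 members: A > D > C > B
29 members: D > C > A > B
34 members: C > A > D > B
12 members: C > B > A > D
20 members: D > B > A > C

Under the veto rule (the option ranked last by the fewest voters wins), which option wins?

Last-place votes: B 71, A 0, D 12, C 20.
A is ranked last by the fewest voters, so A wins.

A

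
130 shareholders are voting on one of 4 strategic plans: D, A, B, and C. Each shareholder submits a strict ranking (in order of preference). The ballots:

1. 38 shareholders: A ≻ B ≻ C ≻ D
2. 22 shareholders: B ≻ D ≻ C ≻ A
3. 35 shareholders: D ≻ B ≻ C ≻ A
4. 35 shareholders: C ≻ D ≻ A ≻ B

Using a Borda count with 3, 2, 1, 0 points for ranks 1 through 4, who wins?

D

D: 38·0 + 22·2 + 35·3 + 35·2 = 219
A: 38·3 + 22·0 + 35·0 + 35·1 = 149
B: 38·2 + 22·3 + 35·2 + 35·0 = 212
C: 38·1 + 22·1 + 35·1 + 35·3 = 200
D has the highest Borda score (219).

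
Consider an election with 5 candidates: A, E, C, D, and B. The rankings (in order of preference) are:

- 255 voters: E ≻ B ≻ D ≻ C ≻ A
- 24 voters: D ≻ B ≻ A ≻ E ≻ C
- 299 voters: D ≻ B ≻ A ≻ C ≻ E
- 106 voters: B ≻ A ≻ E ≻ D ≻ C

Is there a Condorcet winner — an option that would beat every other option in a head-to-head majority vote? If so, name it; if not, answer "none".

B vs A: 684–0 for B.
B vs E: 429–255 for B.
B vs C: 684–0 for B.
B vs D: 361–323 for B.
B beats every other option head-to-head.

B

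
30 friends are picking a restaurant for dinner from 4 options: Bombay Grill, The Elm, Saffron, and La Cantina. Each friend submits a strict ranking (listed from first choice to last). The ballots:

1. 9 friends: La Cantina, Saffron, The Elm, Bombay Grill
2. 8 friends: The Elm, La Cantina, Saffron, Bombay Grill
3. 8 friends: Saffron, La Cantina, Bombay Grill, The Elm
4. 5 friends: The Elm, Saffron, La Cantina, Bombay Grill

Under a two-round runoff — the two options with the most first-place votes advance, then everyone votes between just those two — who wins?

Round 1 first-place votes: Bombay Grill 0, The Elm 13, Saffron 8, La Cantina 9.
The Elm and La Cantina advance.
Runoff: The Elm is preferred to La Cantina by 13 voters; La Cantina by 17.
La Cantina wins the runoff.

La Cantina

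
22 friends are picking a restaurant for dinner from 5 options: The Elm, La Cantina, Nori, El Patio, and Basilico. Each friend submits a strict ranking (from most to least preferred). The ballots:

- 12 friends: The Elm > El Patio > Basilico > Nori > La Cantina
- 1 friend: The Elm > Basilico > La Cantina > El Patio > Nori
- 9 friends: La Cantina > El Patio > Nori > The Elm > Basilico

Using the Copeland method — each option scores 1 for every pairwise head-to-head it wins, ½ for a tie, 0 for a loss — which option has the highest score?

The Elm

The Elm: beats La Cantina, Nori, El Patio, and Basilico → score 4.
La Cantina: loses to The Elm, Nori, El Patio, and Basilico → score 0.
Nori: beats La Cantina; loses to The Elm, El Patio, and Basilico → score 1.
El Patio: beats La Cantina, Nori, and Basilico; loses to The Elm → score 3.
Basilico: beats La Cantina and Nori; loses to The Elm and El Patio → score 2.
The Elm has the best pairwise record.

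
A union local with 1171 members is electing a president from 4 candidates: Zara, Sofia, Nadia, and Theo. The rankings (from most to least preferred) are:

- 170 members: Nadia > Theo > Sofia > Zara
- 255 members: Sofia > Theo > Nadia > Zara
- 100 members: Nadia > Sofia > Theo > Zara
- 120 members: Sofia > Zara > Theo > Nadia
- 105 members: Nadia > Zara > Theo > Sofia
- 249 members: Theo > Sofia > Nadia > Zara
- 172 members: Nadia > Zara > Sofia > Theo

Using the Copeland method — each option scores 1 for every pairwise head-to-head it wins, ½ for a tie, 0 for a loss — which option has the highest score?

Zara: loses to Sofia, Nadia, and Theo → score 0.
Sofia: beats Zara, Nadia, and Theo → score 3.
Nadia: beats Zara; loses to Sofia and Theo → score 1.
Theo: beats Zara and Nadia; loses to Sofia → score 2.
Sofia has the best pairwise record.

Sofia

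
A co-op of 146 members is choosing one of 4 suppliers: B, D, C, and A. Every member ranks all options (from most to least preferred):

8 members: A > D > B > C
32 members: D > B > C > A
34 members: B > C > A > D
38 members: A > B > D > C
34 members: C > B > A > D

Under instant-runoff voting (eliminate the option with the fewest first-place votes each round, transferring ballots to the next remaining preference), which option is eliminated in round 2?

C

Round 1: B 34, D 32, C 34, A 46. Eliminate D.
Round 2: B 66, C 34, A 46. Eliminate C.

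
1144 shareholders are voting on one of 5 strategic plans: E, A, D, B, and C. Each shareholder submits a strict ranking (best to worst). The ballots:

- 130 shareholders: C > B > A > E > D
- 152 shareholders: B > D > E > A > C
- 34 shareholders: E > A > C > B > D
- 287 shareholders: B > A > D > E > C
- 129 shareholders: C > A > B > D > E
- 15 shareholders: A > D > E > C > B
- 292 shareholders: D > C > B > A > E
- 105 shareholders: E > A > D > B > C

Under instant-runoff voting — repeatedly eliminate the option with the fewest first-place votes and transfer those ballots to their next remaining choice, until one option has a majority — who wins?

B

Round 1: E 139, A 15, D 292, B 439, C 259. Eliminate A.
Round 2: E 139, D 307, B 439, C 259. Eliminate E.
Round 3: D 412, B 439, C 293. Eliminate C.
Round 4: D 412, B 732. B has a majority.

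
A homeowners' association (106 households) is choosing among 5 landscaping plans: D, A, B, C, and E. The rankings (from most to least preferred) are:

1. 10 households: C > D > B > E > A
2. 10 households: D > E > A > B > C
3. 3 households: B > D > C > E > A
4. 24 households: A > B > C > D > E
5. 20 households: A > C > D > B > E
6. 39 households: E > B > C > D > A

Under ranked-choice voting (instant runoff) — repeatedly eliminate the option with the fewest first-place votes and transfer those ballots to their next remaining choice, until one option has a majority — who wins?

E

Round 1: D 10, A 44, B 3, C 10, E 39. Eliminate B.
Round 2: D 13, A 44, C 10, E 39. Eliminate C.
Round 3: D 23, A 44, E 39. Eliminate D.
Round 4: A 44, E 62. E has a majority.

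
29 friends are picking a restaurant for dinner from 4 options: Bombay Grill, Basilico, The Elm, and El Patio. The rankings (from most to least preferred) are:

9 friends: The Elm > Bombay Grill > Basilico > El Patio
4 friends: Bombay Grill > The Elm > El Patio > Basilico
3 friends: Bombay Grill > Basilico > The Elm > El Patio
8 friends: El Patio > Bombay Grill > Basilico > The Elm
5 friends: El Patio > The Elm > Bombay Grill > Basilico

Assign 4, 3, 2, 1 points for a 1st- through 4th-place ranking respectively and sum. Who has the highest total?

Bombay Grill: 9·3 + 4·4 + 3·4 + 8·3 + 5·2 = 89
Basilico: 9·2 + 4·1 + 3·3 + 8·2 + 5·1 = 52
The Elm: 9·4 + 4·3 + 3·2 + 8·1 + 5·3 = 77
El Patio: 9·1 + 4·2 + 3·1 + 8·4 + 5·4 = 72
Bombay Grill has the highest Borda score (89).

Bombay Grill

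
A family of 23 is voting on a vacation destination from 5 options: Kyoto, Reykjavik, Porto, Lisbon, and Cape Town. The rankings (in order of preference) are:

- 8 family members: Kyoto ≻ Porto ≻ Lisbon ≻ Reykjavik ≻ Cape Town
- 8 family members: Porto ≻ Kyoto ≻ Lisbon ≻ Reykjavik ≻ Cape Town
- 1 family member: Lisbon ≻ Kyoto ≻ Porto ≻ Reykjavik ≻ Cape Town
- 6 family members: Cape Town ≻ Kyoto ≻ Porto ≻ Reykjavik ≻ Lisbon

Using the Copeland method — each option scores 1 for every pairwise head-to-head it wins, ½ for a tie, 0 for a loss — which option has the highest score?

Kyoto

Kyoto: beats Reykjavik, Porto, Lisbon, and Cape Town → score 4.
Reykjavik: beats Cape Town; loses to Kyoto, Porto, and Lisbon → score 1.
Porto: beats Reykjavik, Lisbon, and Cape Town; loses to Kyoto → score 3.
Lisbon: beats Reykjavik and Cape Town; loses to Kyoto and Porto → score 2.
Cape Town: loses to Kyoto, Reykjavik, Porto, and Lisbon → score 0.
Kyoto has the best pairwise record.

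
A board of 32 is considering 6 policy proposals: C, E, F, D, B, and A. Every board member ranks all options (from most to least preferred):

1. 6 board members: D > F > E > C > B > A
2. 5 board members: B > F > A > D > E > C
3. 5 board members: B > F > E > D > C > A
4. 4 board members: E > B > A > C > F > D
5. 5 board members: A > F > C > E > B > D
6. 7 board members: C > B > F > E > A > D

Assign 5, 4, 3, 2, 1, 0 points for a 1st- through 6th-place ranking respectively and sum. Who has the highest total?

C: 6·2 + 5·0 + 5·1 + 4·2 + 5·3 + 7·5 = 75
E: 6·3 + 5·1 + 5·3 + 4·5 + 5·2 + 7·2 = 82
F: 6·4 + 5·4 + 5·4 + 4·1 + 5·4 + 7·3 = 109
D: 6·5 + 5·2 + 5·2 + 4·0 + 5·0 + 7·0 = 50
B: 6·1 + 5·5 + 5·5 + 4·4 + 5·1 + 7·4 = 105
A: 6·0 + 5·3 + 5·0 + 4·3 + 5·5 + 7·1 = 59
F has the highest Borda score (109).

F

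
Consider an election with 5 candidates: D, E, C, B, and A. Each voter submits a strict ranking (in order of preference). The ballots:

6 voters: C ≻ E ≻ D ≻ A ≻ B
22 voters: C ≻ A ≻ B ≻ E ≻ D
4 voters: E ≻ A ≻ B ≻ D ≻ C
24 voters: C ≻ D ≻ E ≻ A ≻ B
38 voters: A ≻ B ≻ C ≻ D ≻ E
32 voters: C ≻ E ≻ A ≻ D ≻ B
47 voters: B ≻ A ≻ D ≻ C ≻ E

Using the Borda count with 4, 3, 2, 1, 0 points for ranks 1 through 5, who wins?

A

D: 6·2 + 22·0 + 4·1 + 24·3 + 38·1 + 32·1 + 47·2 = 252
E: 6·3 + 22·1 + 4·4 + 24·2 + 38·0 + 32·3 + 47·0 = 200
C: 6·4 + 22·4 + 4·0 + 24·4 + 38·2 + 32·4 + 47·1 = 459
B: 6·0 + 22·2 + 4·2 + 24·0 + 38·3 + 32·0 + 47·4 = 354
A: 6·1 + 22·3 + 4·3 + 24·1 + 38·4 + 32·2 + 47·3 = 465
A has the highest Borda score (465).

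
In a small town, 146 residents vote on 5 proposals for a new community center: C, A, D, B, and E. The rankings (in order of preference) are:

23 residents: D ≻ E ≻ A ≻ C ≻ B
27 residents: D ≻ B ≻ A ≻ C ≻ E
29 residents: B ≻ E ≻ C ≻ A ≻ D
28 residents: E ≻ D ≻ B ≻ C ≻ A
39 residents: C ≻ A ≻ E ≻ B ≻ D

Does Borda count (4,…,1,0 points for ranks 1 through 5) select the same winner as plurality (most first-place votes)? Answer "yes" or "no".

no

Borda — scores: C 292, A 246, D 284, B 292, E 346. Winner: E.
Plurality — first-place votes: C 39, A 0, D 50, B 29, E 28. Winner: D.
The two methods disagree.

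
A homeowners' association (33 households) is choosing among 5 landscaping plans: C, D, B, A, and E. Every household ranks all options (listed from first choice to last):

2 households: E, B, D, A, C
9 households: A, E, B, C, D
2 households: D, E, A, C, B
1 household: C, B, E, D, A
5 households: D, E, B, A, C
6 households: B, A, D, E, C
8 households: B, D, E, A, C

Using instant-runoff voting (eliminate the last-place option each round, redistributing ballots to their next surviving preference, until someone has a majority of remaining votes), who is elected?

B

Round 1: C 1, D 7, B 14, A 9, E 2. Eliminate C.
Round 2: D 7, B 15, A 9, E 2. Eliminate E.
Round 3: D 7, B 17, A 9. B has a majority.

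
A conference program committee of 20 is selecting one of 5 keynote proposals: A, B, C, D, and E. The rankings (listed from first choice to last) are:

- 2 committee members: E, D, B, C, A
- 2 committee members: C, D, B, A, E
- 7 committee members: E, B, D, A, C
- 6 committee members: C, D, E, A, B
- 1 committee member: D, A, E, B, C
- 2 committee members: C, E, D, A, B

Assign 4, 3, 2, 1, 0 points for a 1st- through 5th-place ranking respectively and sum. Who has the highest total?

E

A: 2·0 + 2·1 + 7·1 + 6·1 + 1·3 + 2·1 = 20
B: 2·2 + 2·2 + 7·3 + 6·0 + 1·1 + 2·0 = 30
C: 2·1 + 2·4 + 7·0 + 6·4 + 1·0 + 2·4 = 42
D: 2·3 + 2·3 + 7·2 + 6·3 + 1·4 + 2·2 = 52
E: 2·4 + 2·0 + 7·4 + 6·2 + 1·2 + 2·3 = 56
E has the highest Borda score (56).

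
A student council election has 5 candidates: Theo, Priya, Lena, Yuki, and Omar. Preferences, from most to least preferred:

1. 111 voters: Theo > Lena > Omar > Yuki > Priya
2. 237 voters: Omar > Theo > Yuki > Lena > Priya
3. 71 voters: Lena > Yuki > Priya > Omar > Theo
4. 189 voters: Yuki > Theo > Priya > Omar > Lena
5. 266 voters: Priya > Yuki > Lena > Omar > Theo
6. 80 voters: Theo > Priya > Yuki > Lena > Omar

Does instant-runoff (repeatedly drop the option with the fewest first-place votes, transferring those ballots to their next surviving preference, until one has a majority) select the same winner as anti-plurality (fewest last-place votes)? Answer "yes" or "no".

no

Instant-runoff — R1 Theo 191, Priya 266, Lena 71, Yuki 189, Omar 237 (Lena out); R2 Theo 191, Priya 266, Yuki 260, Omar 237 (Theo out); R3 Priya 346, Yuki 260, Omar 348 (Yuki out); R4 Priya 606, Omar 348 (Priya winner). Winner: Priya.
Anti-plurality — last-place votes: Theo 337, Priya 348, Lena 189, Yuki 0, Omar 80. Winner: Yuki.
The two methods disagree.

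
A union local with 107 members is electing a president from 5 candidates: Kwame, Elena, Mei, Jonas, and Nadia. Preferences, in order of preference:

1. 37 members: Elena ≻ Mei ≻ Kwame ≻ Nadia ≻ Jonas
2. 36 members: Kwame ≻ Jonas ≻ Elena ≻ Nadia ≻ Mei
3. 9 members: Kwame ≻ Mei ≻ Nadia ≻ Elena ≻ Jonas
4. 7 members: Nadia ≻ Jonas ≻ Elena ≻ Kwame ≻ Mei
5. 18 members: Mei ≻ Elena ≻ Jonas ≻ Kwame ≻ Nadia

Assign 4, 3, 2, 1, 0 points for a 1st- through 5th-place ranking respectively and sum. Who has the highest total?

Elena

Kwame: 37·2 + 36·4 + 9·4 + 7·1 + 18·1 = 279
Elena: 37·4 + 36·2 + 9·1 + 7·2 + 18·3 = 297
Mei: 37·3 + 36·0 + 9·3 + 7·0 + 18·4 = 210
Jonas: 37·0 + 36·3 + 9·0 + 7·3 + 18·2 = 165
Nadia: 37·1 + 36·1 + 9·2 + 7·4 + 18·0 = 119
Elena has the highest Borda score (297).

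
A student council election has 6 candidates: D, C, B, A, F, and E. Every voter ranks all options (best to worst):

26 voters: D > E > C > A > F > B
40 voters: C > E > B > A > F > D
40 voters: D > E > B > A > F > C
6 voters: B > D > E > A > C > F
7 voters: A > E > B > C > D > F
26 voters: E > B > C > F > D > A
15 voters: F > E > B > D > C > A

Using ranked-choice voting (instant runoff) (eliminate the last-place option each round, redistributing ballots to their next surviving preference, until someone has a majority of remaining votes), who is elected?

E

Round 1: D 66, C 40, B 6, A 7, F 15, E 26. Eliminate B.
Round 2: D 72, C 40, A 7, F 15, E 26. Eliminate A.
Round 3: D 72, C 40, F 15, E 33. Eliminate F.
Round 4: D 72, C 40, E 48. Eliminate C.
Round 5: D 72, E 88. E has a majority.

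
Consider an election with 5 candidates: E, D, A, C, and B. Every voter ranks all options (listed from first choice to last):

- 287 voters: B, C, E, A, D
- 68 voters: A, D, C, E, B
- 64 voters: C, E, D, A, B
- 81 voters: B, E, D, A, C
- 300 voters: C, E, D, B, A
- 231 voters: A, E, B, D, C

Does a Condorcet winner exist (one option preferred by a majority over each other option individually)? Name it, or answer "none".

none

Checking pairwise contests:
C beats E 719–312.
E beats D 963–68.
E beats A 732–299.
B beats C 599–432.
E beats B 663–368.
Every option loses at least one head-to-head, so there is no Condorcet winner.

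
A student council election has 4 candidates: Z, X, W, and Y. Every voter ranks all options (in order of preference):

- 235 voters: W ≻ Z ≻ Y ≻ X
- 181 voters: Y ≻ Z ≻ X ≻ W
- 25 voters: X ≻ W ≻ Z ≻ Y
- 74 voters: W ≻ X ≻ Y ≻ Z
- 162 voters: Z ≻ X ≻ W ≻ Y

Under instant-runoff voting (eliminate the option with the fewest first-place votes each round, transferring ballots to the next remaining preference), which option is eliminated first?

Round 1: Z 162, X 25, W 309, Y 181. Eliminate X.

X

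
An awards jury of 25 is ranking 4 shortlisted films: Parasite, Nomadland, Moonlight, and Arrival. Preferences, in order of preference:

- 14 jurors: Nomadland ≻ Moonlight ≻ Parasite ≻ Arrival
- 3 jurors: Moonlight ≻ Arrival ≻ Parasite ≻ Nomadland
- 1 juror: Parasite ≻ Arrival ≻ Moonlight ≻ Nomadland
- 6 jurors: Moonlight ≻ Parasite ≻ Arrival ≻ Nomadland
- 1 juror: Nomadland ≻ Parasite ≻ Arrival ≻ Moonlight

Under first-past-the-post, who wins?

Nomadland

First-place votes: Parasite 1, Nomadland 15, Moonlight 9, Arrival 0.
Nomadland has the most first-place votes.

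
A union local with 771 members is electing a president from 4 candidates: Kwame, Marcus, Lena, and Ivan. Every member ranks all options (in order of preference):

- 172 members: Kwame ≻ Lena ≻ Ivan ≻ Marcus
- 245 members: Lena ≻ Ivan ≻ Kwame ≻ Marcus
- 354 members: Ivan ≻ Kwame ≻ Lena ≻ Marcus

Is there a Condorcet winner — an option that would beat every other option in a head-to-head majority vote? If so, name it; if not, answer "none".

Checking pairwise contests:
Ivan beats Kwame 599–172.
Kwame beats Marcus 771–0.
Kwame beats Lena 526–245.
Lena beats Ivan 417–354.
Every option loses at least one head-to-head, so there is no Condorcet winner.

none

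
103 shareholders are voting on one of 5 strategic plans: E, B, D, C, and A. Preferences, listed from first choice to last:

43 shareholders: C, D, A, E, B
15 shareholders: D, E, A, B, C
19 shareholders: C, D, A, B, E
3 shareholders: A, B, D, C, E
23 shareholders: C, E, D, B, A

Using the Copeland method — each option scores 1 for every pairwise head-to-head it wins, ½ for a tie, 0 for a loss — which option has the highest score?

E: beats B; loses to D, C, and A → score 1.
B: loses to E, D, C, and A → score 0.
D: beats E, B, and A; loses to C → score 3.
C: beats E, B, D, and A → score 4.
A: beats E and B; loses to D and C → score 2.
C has the best pairwise record.

C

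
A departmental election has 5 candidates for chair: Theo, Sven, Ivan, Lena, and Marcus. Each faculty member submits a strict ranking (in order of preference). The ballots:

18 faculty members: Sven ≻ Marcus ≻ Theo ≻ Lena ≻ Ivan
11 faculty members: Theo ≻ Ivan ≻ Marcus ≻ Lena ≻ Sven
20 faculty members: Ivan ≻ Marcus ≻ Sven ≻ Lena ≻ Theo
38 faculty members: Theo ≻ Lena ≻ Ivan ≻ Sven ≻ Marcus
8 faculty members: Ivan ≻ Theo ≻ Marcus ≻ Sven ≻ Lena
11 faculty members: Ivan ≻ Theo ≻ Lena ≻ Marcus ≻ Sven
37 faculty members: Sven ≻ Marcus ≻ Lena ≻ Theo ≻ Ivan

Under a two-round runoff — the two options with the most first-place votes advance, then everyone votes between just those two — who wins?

Sven

Round 1 first-place votes: Theo 49, Sven 55, Ivan 39, Lena 0, Marcus 0.
Sven and Theo advance.
Runoff: Sven is preferred to Theo by 75 voters; Theo by 68.
Sven wins the runoff.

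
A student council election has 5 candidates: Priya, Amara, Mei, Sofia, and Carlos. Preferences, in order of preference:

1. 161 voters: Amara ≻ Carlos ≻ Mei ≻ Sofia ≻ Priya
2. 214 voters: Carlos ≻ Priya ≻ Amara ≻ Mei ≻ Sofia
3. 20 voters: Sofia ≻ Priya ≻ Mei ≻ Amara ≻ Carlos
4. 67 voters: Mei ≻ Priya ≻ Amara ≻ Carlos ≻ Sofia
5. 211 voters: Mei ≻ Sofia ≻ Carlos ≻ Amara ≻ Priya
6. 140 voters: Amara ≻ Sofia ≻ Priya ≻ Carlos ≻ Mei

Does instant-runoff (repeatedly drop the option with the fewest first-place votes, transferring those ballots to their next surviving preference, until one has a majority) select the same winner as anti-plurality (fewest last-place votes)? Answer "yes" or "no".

Instant-runoff — R1 Priya 0, Amara 301, Mei 278, Sofia 20, Carlos 214 (Priya out); R2 Amara 301, Mei 278, Sofia 20, Carlos 214 (Sofia out); R3 Amara 301, Mei 298, Carlos 214 (Carlos out); R4 Amara 515, Mei 298 (Amara winner). Winner: Amara.
Anti-plurality — last-place votes: Priya 372, Amara 0, Mei 140, Sofia 281, Carlos 20. Winner: Amara.
The two methods agree.

yes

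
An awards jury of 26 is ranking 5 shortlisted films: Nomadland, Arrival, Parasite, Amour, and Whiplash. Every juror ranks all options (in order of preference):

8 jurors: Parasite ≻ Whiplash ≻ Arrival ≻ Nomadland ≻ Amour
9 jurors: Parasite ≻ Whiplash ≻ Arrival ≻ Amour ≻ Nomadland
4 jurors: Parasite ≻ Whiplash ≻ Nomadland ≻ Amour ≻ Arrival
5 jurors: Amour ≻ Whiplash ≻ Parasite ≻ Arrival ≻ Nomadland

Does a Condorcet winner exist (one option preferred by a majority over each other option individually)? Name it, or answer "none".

Parasite

Parasite vs Nomadland: 26–0 for Parasite.
Parasite vs Arrival: 26–0 for Parasite.
Parasite vs Amour: 21–5 for Parasite.
Parasite vs Whiplash: 21–5 for Parasite.
Parasite beats every other option head-to-head.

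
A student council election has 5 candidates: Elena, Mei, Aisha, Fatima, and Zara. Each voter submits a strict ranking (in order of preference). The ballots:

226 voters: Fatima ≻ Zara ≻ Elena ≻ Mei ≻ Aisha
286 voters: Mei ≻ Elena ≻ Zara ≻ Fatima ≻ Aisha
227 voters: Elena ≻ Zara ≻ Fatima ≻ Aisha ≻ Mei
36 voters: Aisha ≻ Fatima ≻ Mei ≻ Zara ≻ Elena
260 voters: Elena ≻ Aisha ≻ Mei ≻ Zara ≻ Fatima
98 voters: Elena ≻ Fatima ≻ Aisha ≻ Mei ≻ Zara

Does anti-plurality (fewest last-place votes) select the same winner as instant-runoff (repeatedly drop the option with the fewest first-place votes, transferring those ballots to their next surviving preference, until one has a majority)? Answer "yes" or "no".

yes

Anti-plurality — last-place votes: Elena 36, Mei 227, Aisha 512, Fatima 260, Zara 98. Winner: Elena.
Instant-runoff — R1 Elena 585, Mei 286, Aisha 36, Fatima 226, Zara 0 (Elena winner). Winner: Elena.
The two methods agree.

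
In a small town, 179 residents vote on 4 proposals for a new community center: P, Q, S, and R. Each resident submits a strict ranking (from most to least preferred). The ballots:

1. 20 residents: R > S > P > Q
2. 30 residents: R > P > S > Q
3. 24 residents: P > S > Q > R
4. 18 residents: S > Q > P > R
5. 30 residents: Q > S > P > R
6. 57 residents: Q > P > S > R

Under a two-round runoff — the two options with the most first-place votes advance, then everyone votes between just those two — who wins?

Round 1 first-place votes: P 24, Q 87, S 18, R 50.
Q and R advance.
Runoff: Q is preferred to R by 129 voters; R by 50.
Q wins the runoff.

Q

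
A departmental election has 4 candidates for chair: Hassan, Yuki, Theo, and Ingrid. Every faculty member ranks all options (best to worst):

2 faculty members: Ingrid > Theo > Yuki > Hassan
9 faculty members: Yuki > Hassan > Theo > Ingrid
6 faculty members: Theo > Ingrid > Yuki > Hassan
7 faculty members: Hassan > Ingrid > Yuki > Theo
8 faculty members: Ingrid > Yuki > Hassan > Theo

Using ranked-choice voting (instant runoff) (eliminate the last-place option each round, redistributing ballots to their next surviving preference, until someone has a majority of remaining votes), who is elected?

Ingrid

Round 1: Hassan 7, Yuki 9, Theo 6, Ingrid 10. Eliminate Theo.
Round 2: Hassan 7, Yuki 9, Ingrid 16. Eliminate Hassan.
Round 3: Yuki 9, Ingrid 23. Ingrid has a majority.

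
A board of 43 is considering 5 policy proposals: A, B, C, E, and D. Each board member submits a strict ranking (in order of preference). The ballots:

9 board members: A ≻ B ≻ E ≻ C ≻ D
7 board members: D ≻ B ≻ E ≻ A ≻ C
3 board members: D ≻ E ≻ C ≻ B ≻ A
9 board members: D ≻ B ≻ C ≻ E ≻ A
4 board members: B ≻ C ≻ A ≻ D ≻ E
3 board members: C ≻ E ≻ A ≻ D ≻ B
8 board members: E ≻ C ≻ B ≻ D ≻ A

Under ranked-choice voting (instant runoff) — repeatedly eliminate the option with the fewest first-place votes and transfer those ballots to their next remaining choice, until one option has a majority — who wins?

D

Round 1: A 9, B 4, C 3, E 8, D 19. Eliminate C.
Round 2: A 9, B 4, E 11, D 19. Eliminate B.
Round 3: A 13, E 11, D 19. Eliminate E.
Round 4: A 16, D 27. D has a majority.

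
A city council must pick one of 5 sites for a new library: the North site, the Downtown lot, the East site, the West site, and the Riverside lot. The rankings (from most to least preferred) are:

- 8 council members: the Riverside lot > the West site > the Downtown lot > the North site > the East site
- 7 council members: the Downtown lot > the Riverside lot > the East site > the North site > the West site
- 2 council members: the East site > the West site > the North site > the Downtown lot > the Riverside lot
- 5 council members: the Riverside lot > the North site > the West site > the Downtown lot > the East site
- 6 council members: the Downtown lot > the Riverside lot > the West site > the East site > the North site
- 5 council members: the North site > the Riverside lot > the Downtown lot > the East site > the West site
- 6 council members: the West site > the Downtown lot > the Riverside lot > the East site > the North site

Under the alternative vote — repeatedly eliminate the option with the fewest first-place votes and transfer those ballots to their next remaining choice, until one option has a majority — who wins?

Round 1: the North site 5, the Downtown lot 13, the East site 2, the West site 6, the Riverside lot 13. Eliminate the East site.
Round 2: the North site 5, the Downtown lot 13, the West site 8, the Riverside lot 13. Eliminate the North site.
Round 3: the Downtown lot 13, the West site 8, the Riverside lot 18. Eliminate the West site.
Round 4: the Downtown lot 21, the Riverside lot 18. The Downtown lot has a majority.

the Downtown lot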